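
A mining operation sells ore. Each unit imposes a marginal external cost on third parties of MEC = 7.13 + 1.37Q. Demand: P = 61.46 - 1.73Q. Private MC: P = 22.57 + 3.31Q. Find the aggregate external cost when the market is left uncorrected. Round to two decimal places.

95.80

Market equilibrium (private): 22.57 + 3.31Q = 61.46 - 1.73Q → Q_m = 7.7163.
Total external cost = ∫₀^{Q_m} (7.13 + 1.37Q) dQ = 7.13×7.7163 + ½×1.37×7.7163² = 95.8030.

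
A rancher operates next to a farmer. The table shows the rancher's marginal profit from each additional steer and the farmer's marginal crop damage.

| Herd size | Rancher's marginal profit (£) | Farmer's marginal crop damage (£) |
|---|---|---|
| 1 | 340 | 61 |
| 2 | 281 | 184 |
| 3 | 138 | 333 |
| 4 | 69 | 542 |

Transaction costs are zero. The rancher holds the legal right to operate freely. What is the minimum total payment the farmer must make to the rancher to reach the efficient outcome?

Left alone the rancher would choose level 4 (marginal profit stays positive).
Efficient level: k* = 2 (marginal profit ≥ marginal crop damage through 2).
The farmer must at least cover the rancher's forgone profit from cutting 4→2: 138 + 69 = 207.

£207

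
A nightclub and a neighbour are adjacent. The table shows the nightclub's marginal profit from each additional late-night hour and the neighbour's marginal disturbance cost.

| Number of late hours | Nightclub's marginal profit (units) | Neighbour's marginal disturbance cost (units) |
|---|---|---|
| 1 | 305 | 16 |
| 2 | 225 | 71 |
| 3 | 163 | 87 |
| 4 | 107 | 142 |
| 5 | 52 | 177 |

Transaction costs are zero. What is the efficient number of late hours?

3

Bargaining reaches the level where marginal profit last exceeds marginal disturbance cost.
That holds through level 3 (163 ≥ 87) but not at 4 (107 < 142).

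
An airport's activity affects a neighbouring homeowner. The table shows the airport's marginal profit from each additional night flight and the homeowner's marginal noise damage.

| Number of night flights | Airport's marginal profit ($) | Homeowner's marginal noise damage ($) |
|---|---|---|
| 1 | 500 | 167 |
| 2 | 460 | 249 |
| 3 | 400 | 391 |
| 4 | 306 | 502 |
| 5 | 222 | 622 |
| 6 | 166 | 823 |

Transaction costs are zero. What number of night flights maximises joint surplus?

3

Bargaining reaches the level where marginal profit last exceeds marginal noise damage.
That holds through level 3 (400 ≥ 391) but not at 4 (306 < 502).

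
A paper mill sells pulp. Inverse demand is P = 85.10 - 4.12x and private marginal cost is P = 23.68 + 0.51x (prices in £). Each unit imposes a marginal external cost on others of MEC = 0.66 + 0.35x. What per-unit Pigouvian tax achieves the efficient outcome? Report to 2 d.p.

tax = £4.93 per unit

Social marginal cost = private MC + MEC = 24.34 + 0.86x.
Set SMC = demand: 24.34 + 0.86x = 85.10 - 4.12x → x* = 12.2008.
The Pigouvian tax equals MEC at x*: 0.66 + 0.35×12.2008 = 4.9303.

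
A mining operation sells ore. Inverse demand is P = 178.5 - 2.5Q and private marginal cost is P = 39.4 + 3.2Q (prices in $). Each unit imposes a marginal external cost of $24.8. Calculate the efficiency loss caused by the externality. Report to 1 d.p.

DWL = $54.0

Market equilibrium (private): 39.4 + 3.2Q = 178.5 - 2.5Q → Q_m = 24.4035.
Social marginal cost = private MC + MEC = 64.2 + 3.2Q.
Set SMC = demand: 64.2 + 3.2Q = 178.5 - 2.5Q → Q* = 20.0526.
The welfare-loss triangle has base |Q_m − Q*| and height MEC(Q_m) (the vertical gap between SMC and demand is zero at Q* and MEC at Q_m).
DWL = ½ × 4.3509 × 24.8000 = 53.9512.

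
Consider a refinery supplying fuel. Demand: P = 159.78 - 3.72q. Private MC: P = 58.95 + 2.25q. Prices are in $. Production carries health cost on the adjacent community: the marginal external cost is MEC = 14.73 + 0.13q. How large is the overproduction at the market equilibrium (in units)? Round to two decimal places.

2.77 units

Market equilibrium (private): 58.95 + 2.25q = 159.78 - 3.72q → q_m = 16.8894.
Social marginal cost = private MC + MEC = 73.68 + 2.38q.
Set SMC = demand: 73.68 + 2.38q = 159.78 - 3.72q → q* = 14.1148.
Gap = |16.8894 − 14.1148| = 2.7746.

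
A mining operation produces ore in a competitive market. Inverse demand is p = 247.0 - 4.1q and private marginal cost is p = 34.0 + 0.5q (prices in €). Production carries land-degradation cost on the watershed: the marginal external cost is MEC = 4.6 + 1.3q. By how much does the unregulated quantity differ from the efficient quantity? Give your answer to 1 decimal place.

11.0 units

Market equilibrium (private): 34.0 + 0.5q = 247.0 - 4.1q → q_m = 46.3043.
Social marginal cost = private MC + MEC = 38.6 + 1.8q.
Set SMC = demand: 38.6 + 1.8q = 247.0 - 4.1q → q* = 35.3220.
Gap = |46.3043 − 35.3220| = 10.9823.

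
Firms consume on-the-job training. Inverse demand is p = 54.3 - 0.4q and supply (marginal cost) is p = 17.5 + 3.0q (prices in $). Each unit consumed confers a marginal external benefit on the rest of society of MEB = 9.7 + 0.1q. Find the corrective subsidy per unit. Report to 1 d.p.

subsidy = $11.1 per unit

Social marginal benefit = demand + MEB = 64.0 - 0.3q.
Set SMB = MC: 64.0 - 0.3q = 17.5 + 3.0q → q* = 14.0909.
The Pigouvian subsidy equals MEB at q*: 9.7 + 0.1×14.0909 = 11.1091.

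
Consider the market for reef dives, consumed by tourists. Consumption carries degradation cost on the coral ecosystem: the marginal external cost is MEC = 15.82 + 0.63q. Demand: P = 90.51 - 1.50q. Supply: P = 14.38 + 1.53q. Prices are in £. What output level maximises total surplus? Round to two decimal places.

q* = 16.48

Social marginal benefit = demand − MEC = 74.69 - 2.13q.
Set SMB = MC: 74.69 - 2.13q = 14.38 + 1.53q → q* = 16.4781.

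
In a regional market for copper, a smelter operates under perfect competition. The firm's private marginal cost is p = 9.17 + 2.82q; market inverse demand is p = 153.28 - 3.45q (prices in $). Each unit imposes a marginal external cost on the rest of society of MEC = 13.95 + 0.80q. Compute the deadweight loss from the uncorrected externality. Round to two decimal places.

Market equilibrium (private): 9.17 + 2.82q = 153.28 - 3.45q → q_m = 22.9841.
Social marginal cost = private MC + MEC = 23.12 + 3.62q.
Set SMC = demand: 23.12 + 3.62q = 153.28 - 3.45q → q* = 18.4102.
Between q* and q_m the wedge SMC − demand runs linearly from 0 to MEC(q_m), so the loss is a triangle.
DWL = ½ × 4.5739 × 32.3372 = 73.9536.

DWL = $73.95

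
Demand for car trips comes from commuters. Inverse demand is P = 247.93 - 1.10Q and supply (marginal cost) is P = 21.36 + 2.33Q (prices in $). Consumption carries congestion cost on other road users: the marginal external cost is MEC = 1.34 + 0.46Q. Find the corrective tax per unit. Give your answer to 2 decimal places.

Social marginal benefit = demand − MEC = 246.59 - 1.56Q.
Set SMB = MC: 246.59 - 1.56Q = 21.36 + 2.33Q → Q* = 57.8997.
The Pigouvian tax equals MEC at Q*: 1.34 + 0.46×57.8997 = 27.9739.

tax = $27.97 per unit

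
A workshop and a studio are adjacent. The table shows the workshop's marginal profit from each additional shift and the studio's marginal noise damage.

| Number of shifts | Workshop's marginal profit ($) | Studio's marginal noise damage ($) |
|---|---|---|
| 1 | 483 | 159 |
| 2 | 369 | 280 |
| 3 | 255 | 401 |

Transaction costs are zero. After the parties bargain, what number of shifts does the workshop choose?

Bargaining reaches the level where marginal profit last exceeds marginal noise damage.
That holds through level 2 (369 ≥ 280) but not at 3 (255 < 401).

2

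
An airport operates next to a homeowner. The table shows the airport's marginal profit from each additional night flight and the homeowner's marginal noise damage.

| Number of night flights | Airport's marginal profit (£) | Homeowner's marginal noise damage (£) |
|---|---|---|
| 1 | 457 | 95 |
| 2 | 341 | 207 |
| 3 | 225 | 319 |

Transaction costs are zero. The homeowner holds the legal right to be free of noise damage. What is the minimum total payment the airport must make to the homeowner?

£302

Efficient level: marginal profit ≥ marginal noise damage through level 2, so k* = 2.
With the homeowner holding the right, the airport must at least compensate total damage at k*: 95 + 207 = 302.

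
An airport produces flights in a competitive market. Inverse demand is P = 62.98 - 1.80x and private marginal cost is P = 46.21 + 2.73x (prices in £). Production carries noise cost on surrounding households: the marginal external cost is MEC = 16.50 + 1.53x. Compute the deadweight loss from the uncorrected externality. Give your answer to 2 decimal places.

DWL = £40.53

Market equilibrium (private): 46.21 + 2.73x = 62.98 - 1.80x → x_m = 3.7020.
Social marginal cost = private MC + MEC = 62.71 + 4.26x.
Set SMC = demand: 62.71 + 4.26x = 62.98 - 1.80x → x* = 0.0446.
Height of the DWL triangle at x_m is SMC(x_m) − demand(x_m) = MEC(x_m) = 22.1640.
DWL = ½ × 3.6574 × 22.1640 = 40.5313.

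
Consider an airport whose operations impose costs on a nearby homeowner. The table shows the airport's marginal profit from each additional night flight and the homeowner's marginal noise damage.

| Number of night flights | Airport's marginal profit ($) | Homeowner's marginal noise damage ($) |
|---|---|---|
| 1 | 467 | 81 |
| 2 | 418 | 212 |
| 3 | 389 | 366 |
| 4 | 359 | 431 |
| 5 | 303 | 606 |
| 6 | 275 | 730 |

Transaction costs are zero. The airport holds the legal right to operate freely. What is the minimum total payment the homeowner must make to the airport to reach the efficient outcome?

$937

Left alone the airport would choose level 6 (marginal profit stays positive).
Efficient level: k* = 3 (marginal profit ≥ marginal noise damage through 3).
The homeowner must at least cover the airport's forgone profit from cutting 6→3: 359 + 303 + 275 = 937.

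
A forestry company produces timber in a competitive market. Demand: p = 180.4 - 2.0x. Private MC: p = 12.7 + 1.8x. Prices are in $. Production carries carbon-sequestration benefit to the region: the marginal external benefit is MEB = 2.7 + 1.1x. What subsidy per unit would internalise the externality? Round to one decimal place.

subsidy = $72.1 per unit

Social marginal cost = private MC − MEB = 10.0 + 0.7x.
Set SMC = demand: 10.0 + 0.7x = 180.4 - 2.0x → x* = 63.1111.
The Pigouvian subsidy equals MEB at x*: 2.7 + 1.1×63.1111 = 72.1222.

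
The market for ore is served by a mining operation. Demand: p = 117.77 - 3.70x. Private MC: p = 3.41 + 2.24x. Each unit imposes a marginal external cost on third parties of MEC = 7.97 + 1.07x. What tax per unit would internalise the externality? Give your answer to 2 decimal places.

Social marginal cost = private MC + MEC = 11.38 + 3.31x.
Set SMC = demand: 11.38 + 3.31x = 117.77 - 3.70x → x* = 15.1769.
The Pigouvian tax equals MEC at x*: 7.97 + 1.07×15.1769 = 24.2093.

tax = 24.21 per unit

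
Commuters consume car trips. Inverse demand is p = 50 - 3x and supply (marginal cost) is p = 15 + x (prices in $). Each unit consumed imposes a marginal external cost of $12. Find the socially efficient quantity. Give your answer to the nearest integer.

Social marginal benefit = demand − MEC = 38 - 3x.
Set SMB = MC: 38 - 3x = 15 + x → x* = 5.7500.

x* = 6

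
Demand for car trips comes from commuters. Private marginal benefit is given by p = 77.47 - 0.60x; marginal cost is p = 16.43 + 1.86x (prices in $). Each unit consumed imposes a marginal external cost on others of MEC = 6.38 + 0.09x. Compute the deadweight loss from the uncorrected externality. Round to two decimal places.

Market equilibrium (private): 16.43 + 1.86x = 77.47 - 0.60x → x_m = 24.8130.
Social marginal benefit = demand − MEC = 71.09 - 0.69x.
Set SMB = MC: 71.09 - 0.69x = 16.43 + 1.86x → x* = 21.4353.
The loss is the area between SMB and MC from x* to x_m; with linear curves that's a triangle of height MEC(x_m).
DWL = ½ × 3.3777 × 8.6132 = 14.5464.

DWL = $14.55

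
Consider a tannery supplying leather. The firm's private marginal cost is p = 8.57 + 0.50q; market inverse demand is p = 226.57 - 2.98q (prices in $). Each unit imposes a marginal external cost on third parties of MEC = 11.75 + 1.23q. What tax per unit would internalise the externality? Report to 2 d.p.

Social marginal cost = private MC + MEC = 20.32 + 1.73q.
Set SMC = demand: 20.32 + 1.73q = 226.57 - 2.98q → q* = 43.7898.
The Pigouvian tax equals MEC at q*: 11.75 + 1.23×43.7898 = 65.6115.

tax = $65.61 per unit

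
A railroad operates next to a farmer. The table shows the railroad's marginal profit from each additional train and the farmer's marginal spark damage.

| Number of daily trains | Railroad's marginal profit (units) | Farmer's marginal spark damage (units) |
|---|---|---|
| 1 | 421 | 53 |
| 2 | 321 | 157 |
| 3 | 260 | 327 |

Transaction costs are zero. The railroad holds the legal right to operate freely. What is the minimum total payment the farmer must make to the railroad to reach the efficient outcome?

260

Left alone the railroad would choose level 3 (marginal profit stays positive).
Efficient level: k* = 2 (marginal profit ≥ marginal spark damage through 2).
The farmer must at least cover the railroad's forgone profit from cutting 3→2: 260 = 260.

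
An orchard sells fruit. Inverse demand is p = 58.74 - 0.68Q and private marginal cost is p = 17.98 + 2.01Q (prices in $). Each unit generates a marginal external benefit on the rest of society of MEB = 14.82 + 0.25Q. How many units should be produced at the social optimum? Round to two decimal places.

Social marginal cost = private MC − MEB = 3.16 + 1.76Q.
Set SMC = demand: 3.16 + 1.76Q = 58.74 - 0.68Q → Q* = 22.7787.

Q* = 22.78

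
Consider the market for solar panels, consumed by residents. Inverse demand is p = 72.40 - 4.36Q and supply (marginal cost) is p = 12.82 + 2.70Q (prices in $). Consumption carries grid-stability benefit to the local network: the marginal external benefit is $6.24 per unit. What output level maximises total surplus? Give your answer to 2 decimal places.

Q* = 9.32

Social marginal benefit = demand + MEB = 78.64 - 4.36Q.
Set SMB = MC: 78.64 - 4.36Q = 12.82 + 2.70Q → Q* = 9.3229.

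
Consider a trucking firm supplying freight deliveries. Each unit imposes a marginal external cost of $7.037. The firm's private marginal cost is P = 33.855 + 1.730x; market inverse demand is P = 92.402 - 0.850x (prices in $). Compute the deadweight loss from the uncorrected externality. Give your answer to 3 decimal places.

DWL = $9.597

Market equilibrium (private): 33.855 + 1.730x = 92.402 - 0.850x → x_m = 22.6926.
Social marginal cost = private MC + MEC = 40.892 + 1.730x.
Set SMC = demand: 40.892 + 1.730x = 92.402 - 0.850x → x* = 19.9651.
The loss is the area between SMC and demand from x* to x_m; with linear curves that's a triangle of height MEC(x_m).
DWL = ½ × 2.7275 × 7.0370 = 9.5967.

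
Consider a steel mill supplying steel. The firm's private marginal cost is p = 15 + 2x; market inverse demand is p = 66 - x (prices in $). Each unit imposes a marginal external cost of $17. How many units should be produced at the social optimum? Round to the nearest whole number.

x* = 11

Social marginal cost = private MC + MEC = 32 + 2x.
Set SMC = demand: 32 + 2x = 66 - x → x* = 11.3333.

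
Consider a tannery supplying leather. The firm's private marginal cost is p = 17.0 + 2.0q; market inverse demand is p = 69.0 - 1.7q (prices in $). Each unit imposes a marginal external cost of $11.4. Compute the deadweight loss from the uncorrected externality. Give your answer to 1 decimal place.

Market equilibrium (private): 17.0 + 2.0q = 69.0 - 1.7q → q_m = 14.0541.
Social marginal cost = private MC + MEC = 28.4 + 2.0q.
Set SMC = demand: 28.4 + 2.0q = 69.0 - 1.7q → q* = 10.9730.
The welfare-loss triangle has base |q_m − q*| and height MEC(q_m) (the vertical gap between SMC and demand is zero at q* and MEC at q_m).
DWL = ½ × 3.0811 × 11.4000 = 17.5623.

DWL = $17.6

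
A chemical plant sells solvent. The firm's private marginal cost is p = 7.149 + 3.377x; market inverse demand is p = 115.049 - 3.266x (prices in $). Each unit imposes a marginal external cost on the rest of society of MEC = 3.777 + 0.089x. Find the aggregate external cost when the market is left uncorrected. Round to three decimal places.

Market equilibrium (private): 7.149 + 3.377x = 115.049 - 3.266x → x_m = 16.2427.
Total external cost = ∫₀^{x_m} (3.777 + 0.089x) dx = 3.777×16.2427 + ½×0.089×16.2427² = 73.0889.

$73.089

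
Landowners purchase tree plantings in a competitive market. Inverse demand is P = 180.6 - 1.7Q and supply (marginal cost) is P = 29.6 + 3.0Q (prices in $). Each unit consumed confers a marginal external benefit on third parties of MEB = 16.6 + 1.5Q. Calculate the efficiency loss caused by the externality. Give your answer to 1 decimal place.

DWL = $655.9

Market equilibrium (private): 29.6 + 3.0Q = 180.6 - 1.7Q → Q_m = 32.1277.
Social marginal benefit = demand + MEB = 197.2 - 0.2Q.
Set SMB = MC: 197.2 - 0.2Q = 29.6 + 3.0Q → Q* = 52.3750.
The loss is the area between SMB and MC from Q* to Q_m; with linear curves that's a triangle of height MEB(Q_m).
DWL = ½ × 20.2473 × 64.7915 = 655.9265.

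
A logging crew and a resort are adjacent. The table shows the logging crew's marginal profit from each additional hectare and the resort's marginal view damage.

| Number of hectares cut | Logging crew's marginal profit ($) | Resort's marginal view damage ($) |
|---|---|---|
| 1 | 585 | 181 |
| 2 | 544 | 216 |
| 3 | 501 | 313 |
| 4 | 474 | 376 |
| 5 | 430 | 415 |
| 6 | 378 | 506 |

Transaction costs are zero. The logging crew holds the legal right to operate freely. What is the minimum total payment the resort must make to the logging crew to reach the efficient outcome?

$378

Left alone the logging crew would choose level 6 (marginal profit stays positive).
Efficient level: k* = 5 (marginal profit ≥ marginal view damage through 5).
The resort must at least cover the logging crew's forgone profit from cutting 6→5: 378 = 378.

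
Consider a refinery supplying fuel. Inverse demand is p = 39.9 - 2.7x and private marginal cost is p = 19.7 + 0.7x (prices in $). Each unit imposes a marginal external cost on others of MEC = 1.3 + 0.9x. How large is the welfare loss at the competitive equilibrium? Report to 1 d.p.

Market equilibrium (private): 19.7 + 0.7x = 39.9 - 2.7x → x_m = 5.9412.
Social marginal cost = private MC + MEC = 21.0 + 1.6x.
Set SMC = demand: 21.0 + 1.6x = 39.9 - 2.7x → x* = 4.3953.
The loss is the area between SMC and demand from x* to x_m; with linear curves that's a triangle of height MEC(x_m).
DWL = ½ × 1.5459 × 6.6471 = 5.1379.

DWL = $5.1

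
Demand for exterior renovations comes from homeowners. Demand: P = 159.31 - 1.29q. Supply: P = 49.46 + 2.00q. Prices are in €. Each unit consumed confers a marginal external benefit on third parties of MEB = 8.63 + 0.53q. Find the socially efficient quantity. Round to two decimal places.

q* = 42.93

Social marginal benefit = demand + MEB = 167.94 - 0.76q.
Set SMB = MC: 167.94 - 0.76q = 49.46 + 2.00q → q* = 42.9275.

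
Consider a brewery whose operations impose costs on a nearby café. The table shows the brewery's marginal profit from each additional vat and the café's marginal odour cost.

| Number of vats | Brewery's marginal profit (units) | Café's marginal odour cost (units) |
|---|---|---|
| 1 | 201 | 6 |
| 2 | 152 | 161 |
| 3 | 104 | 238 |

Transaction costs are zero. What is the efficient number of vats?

1

Bargaining reaches the level where marginal profit last exceeds marginal odour cost.
That holds through level 1 (201 ≥ 6) but not at 2 (152 < 161).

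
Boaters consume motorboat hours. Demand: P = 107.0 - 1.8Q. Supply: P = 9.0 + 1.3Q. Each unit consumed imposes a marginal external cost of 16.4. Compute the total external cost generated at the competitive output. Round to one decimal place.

518.5

Market equilibrium (private): 9.0 + 1.3Q = 107.0 - 1.8Q → Q_m = 31.6129.
Total external cost = MEC × Q_m = 16.4 × 31.6129 = 518.4516.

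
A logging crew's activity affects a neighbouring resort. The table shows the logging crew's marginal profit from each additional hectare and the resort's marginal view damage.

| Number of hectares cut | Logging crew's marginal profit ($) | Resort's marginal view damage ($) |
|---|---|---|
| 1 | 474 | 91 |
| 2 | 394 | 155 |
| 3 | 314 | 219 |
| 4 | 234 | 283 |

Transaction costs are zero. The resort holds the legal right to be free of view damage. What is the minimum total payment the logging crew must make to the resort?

$465

Efficient level: marginal profit ≥ marginal view damage through level 3, so k* = 3.
With the resort holding the right, the logging crew must at least compensate total damage at k*: 91 + 155 + 219 = 465.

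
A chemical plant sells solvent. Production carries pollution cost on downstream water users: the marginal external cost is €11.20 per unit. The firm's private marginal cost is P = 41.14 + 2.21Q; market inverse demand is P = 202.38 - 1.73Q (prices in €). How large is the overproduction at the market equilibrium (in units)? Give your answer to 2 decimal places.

Market equilibrium (private): 41.14 + 2.21Q = 202.38 - 1.73Q → Q_m = 40.9239.
Social marginal cost = private MC + MEC = 52.34 + 2.21Q.
Set SMC = demand: 52.34 + 2.21Q = 202.38 - 1.73Q → Q* = 38.0812.
Gap = |40.9239 − 38.0812| = 2.8427.

2.84 units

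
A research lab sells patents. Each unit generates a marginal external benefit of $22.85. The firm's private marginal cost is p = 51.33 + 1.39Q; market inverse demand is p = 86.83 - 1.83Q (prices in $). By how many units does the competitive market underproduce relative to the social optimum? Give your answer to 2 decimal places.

Market equilibrium (private): 51.33 + 1.39Q = 86.83 - 1.83Q → Q_m = 11.0248.
Social marginal cost = private MC − MEB = 28.48 + 1.39Q.
Set SMC = demand: 28.48 + 1.39Q = 86.83 - 1.83Q → Q* = 18.1211.
Gap = |11.0248 − 18.1211| = 7.0963.

7.10 units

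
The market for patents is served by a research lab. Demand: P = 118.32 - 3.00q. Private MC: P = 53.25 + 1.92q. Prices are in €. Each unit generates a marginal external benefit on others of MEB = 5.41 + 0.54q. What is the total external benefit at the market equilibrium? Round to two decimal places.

Market equilibrium (private): 53.25 + 1.92q = 118.32 - 3.00q → q_m = 13.2256.
Total external benefit = ∫₀^{q_m} (5.41 + 0.54q) dq = 5.41×13.2256 + ½×0.54×13.2256² = 118.7779.

€118.78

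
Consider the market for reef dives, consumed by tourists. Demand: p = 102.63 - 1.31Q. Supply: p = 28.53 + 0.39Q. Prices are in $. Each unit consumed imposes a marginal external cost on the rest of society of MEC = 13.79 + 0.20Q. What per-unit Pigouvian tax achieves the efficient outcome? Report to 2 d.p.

Social marginal benefit = demand − MEC = 88.84 - 1.51Q.
Set SMB = MC: 88.84 - 1.51Q = 28.53 + 0.39Q → Q* = 31.7421.
The Pigouvian tax equals MEC at Q*: 13.79 + 0.20×31.7421 = 20.1384.

tax = $20.14 per unit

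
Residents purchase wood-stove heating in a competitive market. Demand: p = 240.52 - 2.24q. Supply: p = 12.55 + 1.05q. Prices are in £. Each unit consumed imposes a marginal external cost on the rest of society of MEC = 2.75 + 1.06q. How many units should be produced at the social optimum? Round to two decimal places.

q* = 51.77

Social marginal benefit = demand − MEC = 237.77 - 3.30q.
Set SMB = MC: 237.77 - 3.30q = 12.55 + 1.05q → q* = 51.7747.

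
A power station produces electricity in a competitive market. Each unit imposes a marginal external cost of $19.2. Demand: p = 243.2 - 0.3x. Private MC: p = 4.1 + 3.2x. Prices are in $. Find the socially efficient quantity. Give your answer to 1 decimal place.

x* = 62.8

Social marginal cost = private MC + MEC = 23.3 + 3.2x.
Set SMC = demand: 23.3 + 3.2x = 243.2 - 0.3x → x* = 62.8286.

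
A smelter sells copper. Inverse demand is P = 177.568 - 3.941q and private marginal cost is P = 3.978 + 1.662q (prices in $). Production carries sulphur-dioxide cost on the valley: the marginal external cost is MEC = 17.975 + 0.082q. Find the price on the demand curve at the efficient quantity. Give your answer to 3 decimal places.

P = $69.691

Social marginal cost = private MC + MEC = 21.953 + 1.744q.
Set SMC = demand: 21.953 + 1.744q = 177.568 - 3.941q → q* = 27.3729.
Consumer price on the demand curve at q*: 177.568 − 3.941×27.3729 = 69.6914.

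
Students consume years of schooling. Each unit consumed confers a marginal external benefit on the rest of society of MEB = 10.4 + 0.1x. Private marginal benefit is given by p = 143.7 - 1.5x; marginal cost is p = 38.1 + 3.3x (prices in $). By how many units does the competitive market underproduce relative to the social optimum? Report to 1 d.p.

2.7 units

Market equilibrium (private): 38.1 + 3.3x = 143.7 - 1.5x → x_m = 22.0000.
Social marginal benefit = demand + MEB = 154.1 - 1.4x.
Set SMB = MC: 154.1 - 1.4x = 38.1 + 3.3x → x* = 24.6809.
Gap = |22.0000 − 24.6809| = 2.6809.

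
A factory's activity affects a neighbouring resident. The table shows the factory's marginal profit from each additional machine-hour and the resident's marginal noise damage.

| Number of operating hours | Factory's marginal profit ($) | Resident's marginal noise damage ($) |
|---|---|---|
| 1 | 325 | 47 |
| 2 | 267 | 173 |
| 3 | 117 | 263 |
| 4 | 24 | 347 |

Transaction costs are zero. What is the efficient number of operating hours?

2

Bargaining reaches the level where marginal profit last exceeds marginal noise damage.
That holds through level 2 (267 ≥ 173) but not at 3 (117 < 263).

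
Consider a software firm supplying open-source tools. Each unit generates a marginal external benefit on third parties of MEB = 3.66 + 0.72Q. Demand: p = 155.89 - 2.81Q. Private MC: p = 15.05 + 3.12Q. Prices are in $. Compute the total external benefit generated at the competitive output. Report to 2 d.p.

$290.00

Market equilibrium (private): 15.05 + 3.12Q = 155.89 - 2.81Q → Q_m = 23.7504.
Total external benefit = ∫₀^{Q_m} (3.66 + 0.72Q) dQ = 3.66×23.7504 + ½×0.72×23.7504² = 289.9958.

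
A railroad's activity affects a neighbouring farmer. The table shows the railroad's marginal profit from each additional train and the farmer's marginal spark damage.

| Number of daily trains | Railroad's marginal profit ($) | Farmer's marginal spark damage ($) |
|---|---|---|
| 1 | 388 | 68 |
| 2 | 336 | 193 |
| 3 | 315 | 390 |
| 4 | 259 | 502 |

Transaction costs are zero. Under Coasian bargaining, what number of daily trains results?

Bargaining reaches the level where marginal profit last exceeds marginal spark damage.
That holds through level 2 (336 ≥ 193) but not at 3 (315 < 390).

2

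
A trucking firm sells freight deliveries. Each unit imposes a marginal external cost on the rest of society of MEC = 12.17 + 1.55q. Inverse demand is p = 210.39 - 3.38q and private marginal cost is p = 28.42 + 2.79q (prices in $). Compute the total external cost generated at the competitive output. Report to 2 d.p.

$1033.04

Market equilibrium (private): 28.42 + 2.79q = 210.39 - 3.38q → q_m = 29.4927.
Total external cost = ∫₀^{q_m} (12.17 + 1.55q) dq = 12.17×29.4927 + ½×1.55×29.4927² = 1033.0362.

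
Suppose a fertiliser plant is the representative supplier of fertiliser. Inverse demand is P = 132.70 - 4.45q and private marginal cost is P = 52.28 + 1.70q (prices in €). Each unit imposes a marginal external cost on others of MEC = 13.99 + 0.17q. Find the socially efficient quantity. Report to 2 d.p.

Social marginal cost = private MC + MEC = 66.27 + 1.87q.
Set SMC = demand: 66.27 + 1.87q = 132.70 - 4.45q → q* = 10.5111.

q* = 10.51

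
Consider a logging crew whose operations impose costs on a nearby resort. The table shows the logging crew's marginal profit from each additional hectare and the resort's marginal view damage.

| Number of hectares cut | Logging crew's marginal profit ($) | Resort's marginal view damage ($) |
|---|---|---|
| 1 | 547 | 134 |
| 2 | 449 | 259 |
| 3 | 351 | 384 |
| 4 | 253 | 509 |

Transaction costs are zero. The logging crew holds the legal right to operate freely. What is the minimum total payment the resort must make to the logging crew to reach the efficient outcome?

Left alone the logging crew would choose level 4 (marginal profit stays positive).
Efficient level: k* = 2 (marginal profit ≥ marginal view damage through 2).
The resort must at least cover the logging crew's forgone profit from cutting 4→2: 351 + 253 = 604.

$604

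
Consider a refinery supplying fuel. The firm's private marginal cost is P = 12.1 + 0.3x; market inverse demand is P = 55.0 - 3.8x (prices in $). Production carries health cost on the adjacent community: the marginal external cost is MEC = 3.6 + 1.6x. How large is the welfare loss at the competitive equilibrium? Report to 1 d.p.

Market equilibrium (private): 12.1 + 0.3x = 55.0 - 3.8x → x_m = 10.4634.
Social marginal cost = private MC + MEC = 15.7 + 1.9x.
Set SMC = demand: 15.7 + 1.9x = 55.0 - 3.8x → x* = 6.8947.
The loss is the area between SMC and demand from x* to x_m; with linear curves that's a triangle of height MEC(x_m).
DWL = ½ × 3.5687 × 20.3415 = 36.2964.

DWL = $36.3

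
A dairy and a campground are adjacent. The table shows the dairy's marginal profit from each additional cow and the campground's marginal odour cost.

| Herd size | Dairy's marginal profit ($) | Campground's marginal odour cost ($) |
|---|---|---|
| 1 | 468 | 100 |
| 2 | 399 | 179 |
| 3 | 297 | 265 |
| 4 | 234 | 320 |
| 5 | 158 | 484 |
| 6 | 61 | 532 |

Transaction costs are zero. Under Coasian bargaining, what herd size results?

3

Bargaining reaches the level where marginal profit last exceeds marginal odour cost.
That holds through level 3 (297 ≥ 265) but not at 4 (234 < 320).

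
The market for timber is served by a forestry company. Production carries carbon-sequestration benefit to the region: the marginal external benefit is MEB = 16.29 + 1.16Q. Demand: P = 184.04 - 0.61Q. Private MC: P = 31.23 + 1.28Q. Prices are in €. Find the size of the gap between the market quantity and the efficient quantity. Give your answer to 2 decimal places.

Market equilibrium (private): 31.23 + 1.28Q = 184.04 - 0.61Q → Q_m = 80.8519.
Social marginal cost = private MC − MEB = 14.94 + 0.12Q.
Set SMC = demand: 14.94 + 0.12Q = 184.04 - 0.61Q → Q* = 231.6438.
Gap = |80.8519 − 231.6438| = 150.7919.

150.79 units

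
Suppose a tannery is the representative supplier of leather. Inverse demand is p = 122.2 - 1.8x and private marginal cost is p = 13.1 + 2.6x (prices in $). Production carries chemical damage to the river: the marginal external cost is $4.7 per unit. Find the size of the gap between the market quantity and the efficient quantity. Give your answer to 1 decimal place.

Market equilibrium (private): 13.1 + 2.6x = 122.2 - 1.8x → x_m = 24.7955.
Social marginal cost = private MC + MEC = 17.8 + 2.6x.
Set SMC = demand: 17.8 + 2.6x = 122.2 - 1.8x → x* = 23.7273.
Gap = |24.7955 − 23.7273| = 1.0682.

1.1 units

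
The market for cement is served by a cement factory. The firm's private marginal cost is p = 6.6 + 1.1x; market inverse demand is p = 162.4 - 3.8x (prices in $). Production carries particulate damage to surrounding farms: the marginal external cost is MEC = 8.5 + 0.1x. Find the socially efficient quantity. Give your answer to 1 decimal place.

Social marginal cost = private MC + MEC = 15.1 + 1.2x.
Set SMC = demand: 15.1 + 1.2x = 162.4 - 3.8x → x* = 29.4600.

x* = 29.5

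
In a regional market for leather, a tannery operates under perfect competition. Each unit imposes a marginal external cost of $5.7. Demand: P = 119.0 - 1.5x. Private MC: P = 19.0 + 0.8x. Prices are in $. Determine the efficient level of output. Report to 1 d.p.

Social marginal cost = private MC + MEC = 24.7 + 0.8x.
Set SMC = demand: 24.7 + 0.8x = 119.0 - 1.5x → x* = 41.0000.

x* = 41.0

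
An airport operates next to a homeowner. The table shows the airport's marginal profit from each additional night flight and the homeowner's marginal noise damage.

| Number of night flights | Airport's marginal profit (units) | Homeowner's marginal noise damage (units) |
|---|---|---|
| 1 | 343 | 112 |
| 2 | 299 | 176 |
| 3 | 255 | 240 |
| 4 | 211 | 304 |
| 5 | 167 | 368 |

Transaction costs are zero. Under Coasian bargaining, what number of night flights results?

Bargaining reaches the level where marginal profit last exceeds marginal noise damage.
That holds through level 3 (255 ≥ 240) but not at 4 (211 < 304).

3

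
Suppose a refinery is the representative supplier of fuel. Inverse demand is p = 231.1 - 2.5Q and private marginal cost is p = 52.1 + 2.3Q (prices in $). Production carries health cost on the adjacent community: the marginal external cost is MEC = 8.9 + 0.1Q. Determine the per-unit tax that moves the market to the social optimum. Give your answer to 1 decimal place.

tax = $12.4 per unit

Social marginal cost = private MC + MEC = 61.0 + 2.4Q.
Set SMC = demand: 61.0 + 2.4Q = 231.1 - 2.5Q → Q* = 34.7143.
The Pigouvian tax equals MEC at Q*: 8.9 + 0.1×34.7143 = 12.3714.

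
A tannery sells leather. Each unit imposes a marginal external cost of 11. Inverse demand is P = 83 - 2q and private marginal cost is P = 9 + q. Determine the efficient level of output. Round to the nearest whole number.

Social marginal cost = private MC + MEC = 20 + q.
Set SMC = demand: 20 + q = 83 - 2q → q* = 21.0000.

q* = 21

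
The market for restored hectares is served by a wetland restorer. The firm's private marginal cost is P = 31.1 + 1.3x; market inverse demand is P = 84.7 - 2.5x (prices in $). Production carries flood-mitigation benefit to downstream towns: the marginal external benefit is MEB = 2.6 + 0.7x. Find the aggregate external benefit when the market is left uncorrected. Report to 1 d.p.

$106.3

Market equilibrium (private): 31.1 + 1.3x = 84.7 - 2.5x → x_m = 14.1053.
Total external benefit = ∫₀^{x_m} (2.6 + 0.7x) dx = 2.6×14.1053 + ½×0.7×14.1053² = 106.3096.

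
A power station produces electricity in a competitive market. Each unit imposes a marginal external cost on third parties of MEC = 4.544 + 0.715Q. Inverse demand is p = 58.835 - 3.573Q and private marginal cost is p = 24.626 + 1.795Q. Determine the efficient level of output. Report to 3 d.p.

Social marginal cost = private MC + MEC = 29.170 + 2.510Q.
Set SMC = demand: 29.170 + 2.510Q = 58.835 - 3.573Q → Q* = 4.8767.

Q* = 4.877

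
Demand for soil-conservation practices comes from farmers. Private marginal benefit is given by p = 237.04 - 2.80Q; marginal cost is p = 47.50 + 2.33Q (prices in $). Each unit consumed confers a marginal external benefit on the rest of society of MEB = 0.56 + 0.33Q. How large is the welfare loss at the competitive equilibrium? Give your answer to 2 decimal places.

DWL = $16.94

Market equilibrium (private): 47.50 + 2.33Q = 237.04 - 2.80Q → Q_m = 36.9474.
Social marginal benefit = demand + MEB = 237.60 - 2.47Q.
Set SMB = MC: 237.60 - 2.47Q = 47.50 + 2.33Q → Q* = 39.6042.
Between Q* and Q_m the wedge SMB − MC runs linearly from 0 to MEB(Q_m), so the loss is a triangle.
DWL = ½ × 2.6568 × 12.7526 = 16.9406.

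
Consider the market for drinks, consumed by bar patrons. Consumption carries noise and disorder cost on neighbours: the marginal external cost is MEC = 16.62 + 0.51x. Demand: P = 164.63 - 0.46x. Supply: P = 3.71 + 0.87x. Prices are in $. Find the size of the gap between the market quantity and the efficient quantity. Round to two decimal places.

Market equilibrium (private): 3.71 + 0.87x = 164.63 - 0.46x → x_m = 120.9925.
Social marginal benefit = demand − MEC = 148.01 - 0.97x.
Set SMB = MC: 148.01 - 0.97x = 3.71 + 0.87x → x* = 78.4239.
Gap = |120.9925 − 78.4239| = 42.5686.

42.57 units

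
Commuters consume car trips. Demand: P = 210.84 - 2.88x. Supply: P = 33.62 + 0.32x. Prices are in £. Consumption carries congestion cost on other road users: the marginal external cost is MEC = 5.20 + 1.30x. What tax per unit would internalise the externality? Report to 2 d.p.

Social marginal benefit = demand − MEC = 205.64 - 4.18x.
Set SMB = MC: 205.64 - 4.18x = 33.62 + 0.32x → x* = 38.2267.
The Pigouvian tax equals MEC at x*: 5.20 + 1.30×38.2267 = 54.8947.

tax = £54.89 per unit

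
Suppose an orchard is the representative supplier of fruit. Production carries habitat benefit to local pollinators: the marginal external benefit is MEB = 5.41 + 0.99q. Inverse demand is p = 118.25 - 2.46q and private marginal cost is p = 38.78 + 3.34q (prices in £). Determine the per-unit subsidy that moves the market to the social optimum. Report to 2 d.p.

Social marginal cost = private MC − MEB = 33.37 + 2.35q.
Set SMC = demand: 33.37 + 2.35q = 118.25 - 2.46q → q* = 17.6466.
The Pigouvian subsidy equals MEB at q*: 5.41 + 0.99×17.6466 = 22.8801.

subsidy = £22.88 per unit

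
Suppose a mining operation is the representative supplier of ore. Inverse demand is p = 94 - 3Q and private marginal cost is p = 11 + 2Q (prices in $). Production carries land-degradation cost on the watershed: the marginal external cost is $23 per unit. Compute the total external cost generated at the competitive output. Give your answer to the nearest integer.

Market equilibrium (private): 11 + 2Q = 94 - 3Q → Q_m = 16.6000.
Total external cost = MEC × Q_m = 23 × 16.6000 = 381.8000.

$382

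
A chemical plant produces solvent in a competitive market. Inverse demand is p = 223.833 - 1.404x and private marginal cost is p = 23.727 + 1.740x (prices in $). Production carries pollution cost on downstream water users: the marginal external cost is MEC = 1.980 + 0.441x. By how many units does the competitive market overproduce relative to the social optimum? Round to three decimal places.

Market equilibrium (private): 23.727 + 1.740x = 223.833 - 1.404x → x_m = 63.6469.
Social marginal cost = private MC + MEC = 25.707 + 2.181x.
Set SMC = demand: 25.707 + 2.181x = 223.833 - 1.404x → x* = 55.2653.
Gap = |63.6469 − 55.2653| = 8.3816.

8.382 units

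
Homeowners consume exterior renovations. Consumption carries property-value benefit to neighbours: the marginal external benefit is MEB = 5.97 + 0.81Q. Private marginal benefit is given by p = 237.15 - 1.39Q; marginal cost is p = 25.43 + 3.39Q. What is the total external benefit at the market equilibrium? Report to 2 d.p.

1058.98

Market equilibrium (private): 25.43 + 3.39Q = 237.15 - 1.39Q → Q_m = 44.2929.
Total external benefit = ∫₀^{Q_m} (5.97 + 0.81Q) dQ = 5.97×44.2929 + ½×0.81×44.2929² = 1058.9823.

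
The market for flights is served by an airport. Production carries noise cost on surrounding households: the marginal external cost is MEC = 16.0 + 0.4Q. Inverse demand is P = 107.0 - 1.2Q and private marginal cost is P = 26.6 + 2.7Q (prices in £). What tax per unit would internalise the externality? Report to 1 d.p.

Social marginal cost = private MC + MEC = 42.6 + 3.1Q.
Set SMC = demand: 42.6 + 3.1Q = 107.0 - 1.2Q → Q* = 14.9767.
The Pigouvian tax equals MEC at Q*: 16.0 + 0.4×14.9767 = 21.9907.

tax = £22.0 per unit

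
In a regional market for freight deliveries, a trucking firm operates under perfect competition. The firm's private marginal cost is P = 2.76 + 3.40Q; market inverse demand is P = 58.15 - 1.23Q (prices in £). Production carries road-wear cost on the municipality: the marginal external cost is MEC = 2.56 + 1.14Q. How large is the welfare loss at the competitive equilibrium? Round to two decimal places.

Market equilibrium (private): 2.76 + 3.40Q = 58.15 - 1.23Q → Q_m = 11.9633.
Social marginal cost = private MC + MEC = 5.32 + 4.54Q.
Set SMC = demand: 5.32 + 4.54Q = 58.15 - 1.23Q → Q* = 9.1560.
The loss is the area between SMC and demand from Q* to Q_m; with linear curves that's a triangle of height MEC(Q_m).
DWL = ½ × 2.8073 × 16.1981 = 22.7365.

DWL = £22.74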